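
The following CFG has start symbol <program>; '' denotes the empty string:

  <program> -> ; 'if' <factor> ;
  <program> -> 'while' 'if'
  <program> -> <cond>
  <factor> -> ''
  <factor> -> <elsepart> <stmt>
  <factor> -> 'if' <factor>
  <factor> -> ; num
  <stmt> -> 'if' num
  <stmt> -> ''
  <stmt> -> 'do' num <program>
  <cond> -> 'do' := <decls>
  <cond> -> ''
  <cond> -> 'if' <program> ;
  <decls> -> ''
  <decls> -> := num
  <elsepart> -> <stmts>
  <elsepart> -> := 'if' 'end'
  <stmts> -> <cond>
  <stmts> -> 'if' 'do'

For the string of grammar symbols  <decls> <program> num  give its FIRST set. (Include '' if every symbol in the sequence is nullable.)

Add FIRST(<decls>)\{''} = { := }; <decls> is nullable, continue.
Add FIRST(<program>)\{''} = { 'do', 'if', 'while', ; }; <program> is nullable, continue.
num is a terminal; add {num} and stop.

{ 'do', 'if', 'while', :=, ;, num }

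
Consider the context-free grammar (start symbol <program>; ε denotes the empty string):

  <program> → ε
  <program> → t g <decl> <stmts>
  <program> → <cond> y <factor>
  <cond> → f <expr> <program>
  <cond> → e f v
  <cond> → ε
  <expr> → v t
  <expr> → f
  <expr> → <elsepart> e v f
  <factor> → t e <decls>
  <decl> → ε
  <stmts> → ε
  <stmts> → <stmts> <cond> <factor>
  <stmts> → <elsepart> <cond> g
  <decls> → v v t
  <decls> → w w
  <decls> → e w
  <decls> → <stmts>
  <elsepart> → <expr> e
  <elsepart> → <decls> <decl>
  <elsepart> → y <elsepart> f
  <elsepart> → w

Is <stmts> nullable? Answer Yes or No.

Yes

<stmts> has an ε-production, so <stmts> ⇒ ε.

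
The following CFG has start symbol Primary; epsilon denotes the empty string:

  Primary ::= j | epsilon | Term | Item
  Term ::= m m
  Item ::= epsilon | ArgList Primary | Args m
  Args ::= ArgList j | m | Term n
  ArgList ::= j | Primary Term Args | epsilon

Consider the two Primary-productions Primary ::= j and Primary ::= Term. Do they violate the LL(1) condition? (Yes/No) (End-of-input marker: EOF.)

No

FIRST(j) = { j } and FIRST(Term) = { m }.
The FIRST sets are disjoint and neither alternative is nullable — no conflict.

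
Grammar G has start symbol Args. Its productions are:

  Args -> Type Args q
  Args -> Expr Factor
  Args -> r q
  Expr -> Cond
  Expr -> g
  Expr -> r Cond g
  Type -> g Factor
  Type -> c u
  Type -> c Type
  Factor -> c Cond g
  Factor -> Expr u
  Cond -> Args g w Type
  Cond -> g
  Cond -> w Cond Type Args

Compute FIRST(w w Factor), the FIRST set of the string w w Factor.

w is a terminal; add {w} and stop.

{ w }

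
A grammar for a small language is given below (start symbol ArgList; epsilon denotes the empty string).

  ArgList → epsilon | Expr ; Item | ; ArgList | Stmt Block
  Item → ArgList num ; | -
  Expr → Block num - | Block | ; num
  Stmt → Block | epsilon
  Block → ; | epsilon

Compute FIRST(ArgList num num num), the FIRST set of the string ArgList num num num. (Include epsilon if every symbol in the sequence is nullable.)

Add FIRST(ArgList)\{epsilon} = { ;, num }; ArgList is nullable, continue.
num is a terminal; add {num} and stop.

{ ;, num }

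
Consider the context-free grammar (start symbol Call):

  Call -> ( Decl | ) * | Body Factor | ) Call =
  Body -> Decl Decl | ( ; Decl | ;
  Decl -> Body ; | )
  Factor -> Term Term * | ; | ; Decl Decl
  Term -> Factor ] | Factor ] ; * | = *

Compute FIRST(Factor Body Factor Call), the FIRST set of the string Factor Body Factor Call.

{ ;, = }

Add FIRST(Factor) = { ;, = }; Factor is not nullable, stop.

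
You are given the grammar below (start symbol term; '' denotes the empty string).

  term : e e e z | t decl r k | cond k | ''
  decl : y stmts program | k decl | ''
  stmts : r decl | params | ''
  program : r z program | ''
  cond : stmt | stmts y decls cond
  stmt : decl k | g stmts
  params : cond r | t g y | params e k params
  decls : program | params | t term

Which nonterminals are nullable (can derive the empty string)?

{ decl, decls, program, stmts, term }

Directly nullable (have an ''-production): term, decl, stmts, program.
decls : program with every symbol nullable, so decls is nullable.
No other nonterminal has a production whose RHS symbols are all nullable.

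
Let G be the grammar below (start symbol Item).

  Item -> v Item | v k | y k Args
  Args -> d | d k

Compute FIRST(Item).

Item -> v Item contributes {v}.
Item -> v k contributes {v}.
Item -> y k Args contributes {y}.
Union: FIRST(Item) = { v, y }.

{ v, y }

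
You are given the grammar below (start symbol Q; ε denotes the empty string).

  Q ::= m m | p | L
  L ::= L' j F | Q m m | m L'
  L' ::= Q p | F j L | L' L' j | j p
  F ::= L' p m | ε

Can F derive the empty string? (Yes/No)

F has an ε-production, so F ⇒ ε.

Yes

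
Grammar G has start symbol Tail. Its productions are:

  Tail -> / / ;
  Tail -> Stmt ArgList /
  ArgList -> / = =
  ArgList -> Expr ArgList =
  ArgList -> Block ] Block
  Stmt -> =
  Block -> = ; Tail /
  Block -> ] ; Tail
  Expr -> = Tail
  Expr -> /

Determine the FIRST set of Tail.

Tail -> / / ; contributes {/}.
From Tail -> Stmt ArgList /: add FIRST(Stmt) = { = }.
Union: FIRST(Tail) = { /, = }.

{ /, = }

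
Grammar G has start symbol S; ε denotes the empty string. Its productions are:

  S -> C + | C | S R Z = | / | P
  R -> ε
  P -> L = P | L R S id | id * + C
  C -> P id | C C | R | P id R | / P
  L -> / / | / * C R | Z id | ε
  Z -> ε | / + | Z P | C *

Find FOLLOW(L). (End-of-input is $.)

In P -> L = P: add FIRST(= P) = { = }.
In P -> L R S id: add FIRST(R S id) = { *, +, /, =, id }.
Union: FOLLOW(L) = { *, +, /, =, id }.

{ *, +, /, =, id }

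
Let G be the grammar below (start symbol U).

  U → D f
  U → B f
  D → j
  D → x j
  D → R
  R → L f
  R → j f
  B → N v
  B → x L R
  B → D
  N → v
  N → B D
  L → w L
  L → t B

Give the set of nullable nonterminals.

No nonterminal has an empty production or an RHS whose symbols are all nullable.

{ } (none)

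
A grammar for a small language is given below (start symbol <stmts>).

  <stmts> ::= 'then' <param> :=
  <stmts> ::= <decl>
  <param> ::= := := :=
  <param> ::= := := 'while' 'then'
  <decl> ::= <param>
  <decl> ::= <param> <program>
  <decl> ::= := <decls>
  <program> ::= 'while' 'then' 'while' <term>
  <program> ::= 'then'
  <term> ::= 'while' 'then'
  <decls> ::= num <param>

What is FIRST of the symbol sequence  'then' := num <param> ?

'then' is a terminal; add {'then'} and stop.

{ 'then' }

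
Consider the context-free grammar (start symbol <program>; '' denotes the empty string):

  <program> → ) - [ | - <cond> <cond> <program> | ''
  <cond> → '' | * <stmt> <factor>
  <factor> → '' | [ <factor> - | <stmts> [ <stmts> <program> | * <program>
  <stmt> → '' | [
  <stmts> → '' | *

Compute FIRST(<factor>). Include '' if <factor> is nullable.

<factor> → '' contributes ''.
<factor> → [ <factor> - contributes {[}.
From <factor> → <stmts> [ <stmts> <program>: <stmts> nullable, take FIRST(<stmts>) ∪ {[} = { *, [ }.
<factor> → * <program> contributes {*}.
Union: FIRST(<factor>) = { *, [, '' }.

{ *, [, '' }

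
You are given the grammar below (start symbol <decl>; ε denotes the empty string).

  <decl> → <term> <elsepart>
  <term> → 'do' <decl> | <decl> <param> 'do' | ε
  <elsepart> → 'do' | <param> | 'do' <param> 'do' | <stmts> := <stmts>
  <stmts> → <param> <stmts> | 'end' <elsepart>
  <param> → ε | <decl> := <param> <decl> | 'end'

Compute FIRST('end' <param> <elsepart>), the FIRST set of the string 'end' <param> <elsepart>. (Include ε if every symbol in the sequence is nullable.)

{ 'end' }

'end' is a terminal; add {'end'} and stop.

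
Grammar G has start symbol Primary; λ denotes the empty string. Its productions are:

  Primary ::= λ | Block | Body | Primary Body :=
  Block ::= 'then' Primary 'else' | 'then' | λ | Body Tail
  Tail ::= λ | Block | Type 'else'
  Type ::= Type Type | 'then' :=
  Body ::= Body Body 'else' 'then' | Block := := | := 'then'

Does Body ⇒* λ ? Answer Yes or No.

Nullable nonterminals: Block, Primary, Tail.
No production of Body has an RHS whose symbols are all nullable, so Body is not nullable.

No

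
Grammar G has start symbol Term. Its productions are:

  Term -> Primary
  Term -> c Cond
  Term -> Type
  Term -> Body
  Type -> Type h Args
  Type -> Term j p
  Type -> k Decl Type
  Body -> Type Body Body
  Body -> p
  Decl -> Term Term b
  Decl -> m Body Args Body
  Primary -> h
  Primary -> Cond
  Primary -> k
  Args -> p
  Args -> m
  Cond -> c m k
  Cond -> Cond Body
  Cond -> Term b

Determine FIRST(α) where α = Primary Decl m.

{ c, h, k, p }

Add FIRST(Primary) = { c, h, k, p }; Primary is not nullable, stop.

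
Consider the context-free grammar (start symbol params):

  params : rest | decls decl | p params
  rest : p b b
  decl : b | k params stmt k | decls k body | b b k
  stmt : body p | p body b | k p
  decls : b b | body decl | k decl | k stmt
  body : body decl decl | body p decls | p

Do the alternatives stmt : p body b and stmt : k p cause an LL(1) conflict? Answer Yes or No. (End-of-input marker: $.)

FIRST(p body b) = { p } and FIRST(k p) = { k }.
The FIRST sets are disjoint and neither alternative is nullable — no conflict.

No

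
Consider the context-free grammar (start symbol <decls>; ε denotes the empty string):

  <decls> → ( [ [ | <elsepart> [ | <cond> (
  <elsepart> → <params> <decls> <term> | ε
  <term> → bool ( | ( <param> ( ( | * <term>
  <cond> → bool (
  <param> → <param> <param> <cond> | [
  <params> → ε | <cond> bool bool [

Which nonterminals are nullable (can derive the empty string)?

{ <elsepart>, <params> }

Directly nullable (have an ε-production): <elsepart>, <params>.
No other nonterminal has a production whose RHS symbols are all nullable.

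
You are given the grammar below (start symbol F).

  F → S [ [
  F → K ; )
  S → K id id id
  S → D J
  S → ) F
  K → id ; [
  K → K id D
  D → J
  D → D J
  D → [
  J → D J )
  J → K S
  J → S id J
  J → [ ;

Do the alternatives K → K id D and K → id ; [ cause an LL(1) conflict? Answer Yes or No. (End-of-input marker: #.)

FIRST(K id D) = { id } and FIRST(id ; [) = { id }.
Both contain id, so the two alternatives are not disjoint — LL(1) conflict.

Yes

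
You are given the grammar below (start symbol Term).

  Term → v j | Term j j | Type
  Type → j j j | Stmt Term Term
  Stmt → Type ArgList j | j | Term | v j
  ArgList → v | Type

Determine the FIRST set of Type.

{ j, v }

Type → j j j contributes {j}.
From Type → Stmt Term Term: add FIRST(Stmt) = { j, v }.
Union: FIRST(Type) = { j, v }.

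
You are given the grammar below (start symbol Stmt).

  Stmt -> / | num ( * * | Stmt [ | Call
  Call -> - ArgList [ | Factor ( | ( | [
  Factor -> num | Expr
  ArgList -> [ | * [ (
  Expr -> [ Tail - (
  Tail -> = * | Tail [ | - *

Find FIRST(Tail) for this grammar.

{ -, = }

Tail -> = * contributes {=}.
From Tail -> Tail [: add FIRST(Tail) = { -, = }.
Tail -> - * contributes {-}.
Union: FIRST(Tail) = { -, = }.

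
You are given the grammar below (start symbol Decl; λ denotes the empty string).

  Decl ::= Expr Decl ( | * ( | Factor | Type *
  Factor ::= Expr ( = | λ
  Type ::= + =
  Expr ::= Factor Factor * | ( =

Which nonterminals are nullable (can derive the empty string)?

{ Decl, Factor }

Directly nullable (have an λ-production): Factor.
Decl ::= Factor with every symbol nullable, so Decl is nullable.
No other nonterminal has a production whose RHS symbols are all nullable.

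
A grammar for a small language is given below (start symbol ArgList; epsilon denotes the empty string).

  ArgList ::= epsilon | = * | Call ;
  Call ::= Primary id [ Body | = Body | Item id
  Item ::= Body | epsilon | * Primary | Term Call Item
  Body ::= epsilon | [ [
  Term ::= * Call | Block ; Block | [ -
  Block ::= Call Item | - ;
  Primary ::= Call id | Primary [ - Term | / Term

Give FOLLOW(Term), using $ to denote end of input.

{ *, -, /, ;, =, [, id }

In Item ::= Term Call Item: add FIRST(Call Item) = { *, -, /, =, [, id }.
In Primary ::= Primary [ - Term: Term is at the end, add FOLLOW(Primary) = { *, -, /, ;, =, [, id }.
In Primary ::= / Term: Term is at the end, add FOLLOW(Primary) = { *, -, /, ;, =, [, id }.
Union: FOLLOW(Term) = { *, -, /, ;, =, [, id }.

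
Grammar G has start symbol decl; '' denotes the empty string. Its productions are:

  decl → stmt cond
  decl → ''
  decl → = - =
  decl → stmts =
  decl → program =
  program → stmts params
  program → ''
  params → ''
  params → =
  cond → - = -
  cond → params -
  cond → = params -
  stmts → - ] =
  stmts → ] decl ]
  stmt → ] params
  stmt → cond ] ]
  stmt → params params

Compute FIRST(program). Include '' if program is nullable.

{ -, ], '' }

From program → stmts params: add FIRST(stmts) = { -, ] }.
program → '' contributes ''.
Union: FIRST(program) = { -, ], '' }.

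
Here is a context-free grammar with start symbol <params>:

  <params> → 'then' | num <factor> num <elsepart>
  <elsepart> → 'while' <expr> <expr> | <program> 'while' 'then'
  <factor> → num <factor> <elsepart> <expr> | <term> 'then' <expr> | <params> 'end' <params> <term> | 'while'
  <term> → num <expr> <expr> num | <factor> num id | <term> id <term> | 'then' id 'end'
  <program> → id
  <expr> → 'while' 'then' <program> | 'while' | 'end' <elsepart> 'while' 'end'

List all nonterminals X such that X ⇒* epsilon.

No nonterminal has an empty production or an RHS whose symbols are all nullable.

{ } (none)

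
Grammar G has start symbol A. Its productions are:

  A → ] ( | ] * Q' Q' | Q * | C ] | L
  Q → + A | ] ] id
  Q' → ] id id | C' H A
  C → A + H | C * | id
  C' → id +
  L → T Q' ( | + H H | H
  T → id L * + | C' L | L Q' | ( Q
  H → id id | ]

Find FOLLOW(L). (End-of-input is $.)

In A → L: L is at the end, add FOLLOW(A) = { $, (, *, +, ], id }.
In T → id L * +: add FIRST(* +) = { * }.
In T → C' L: L is at the end, add FOLLOW(T) = { ], id }.
In T → L Q': add FIRST(Q') = { ], id }.
Union: FOLLOW(L) = { $, (, *, +, ], id }.

{ $, (, *, +, ], id }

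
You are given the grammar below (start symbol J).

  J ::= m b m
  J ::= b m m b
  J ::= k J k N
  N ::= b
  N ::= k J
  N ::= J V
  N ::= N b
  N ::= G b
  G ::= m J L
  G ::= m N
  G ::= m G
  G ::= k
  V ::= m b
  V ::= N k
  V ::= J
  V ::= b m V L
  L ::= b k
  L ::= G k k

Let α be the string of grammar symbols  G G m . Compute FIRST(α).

Add FIRST(G) = { k, m }; G is not nullable, stop.

{ k, m }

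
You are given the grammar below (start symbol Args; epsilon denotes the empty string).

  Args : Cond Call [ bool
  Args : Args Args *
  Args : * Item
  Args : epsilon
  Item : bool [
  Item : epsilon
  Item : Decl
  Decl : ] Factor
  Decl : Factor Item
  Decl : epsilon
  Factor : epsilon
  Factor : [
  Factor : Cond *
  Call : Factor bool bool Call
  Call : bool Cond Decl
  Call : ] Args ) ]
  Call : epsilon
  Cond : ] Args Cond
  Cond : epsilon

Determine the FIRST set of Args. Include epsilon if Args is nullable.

From Args : Cond Call [ bool: Cond, Call nullable, take FIRST(Cond) ∪ FIRST(Call) ∪ {[} = { *, [, ], bool }.
From Args : Args Args *: Args, Args nullable, take FIRST(Args) ∪ FIRST(Args) ∪ {*} = { *, [, ], bool }.
Args : * Item contributes {*}.
Args : epsilon contributes epsilon.
Union: FIRST(Args) = { *, [, ], bool, epsilon }.

{ *, [, ], bool, epsilon }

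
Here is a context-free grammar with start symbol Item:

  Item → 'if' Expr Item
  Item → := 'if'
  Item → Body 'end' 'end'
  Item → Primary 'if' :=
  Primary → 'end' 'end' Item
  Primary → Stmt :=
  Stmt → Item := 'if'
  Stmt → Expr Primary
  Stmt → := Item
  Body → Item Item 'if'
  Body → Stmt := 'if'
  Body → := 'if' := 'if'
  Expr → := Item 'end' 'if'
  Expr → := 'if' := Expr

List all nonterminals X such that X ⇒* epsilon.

{ } (none)

No nonterminal has an empty production or an RHS whose symbols are all nullable.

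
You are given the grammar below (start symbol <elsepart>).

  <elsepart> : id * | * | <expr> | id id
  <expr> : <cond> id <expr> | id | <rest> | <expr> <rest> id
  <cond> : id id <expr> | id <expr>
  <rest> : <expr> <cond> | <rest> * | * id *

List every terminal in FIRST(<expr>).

From <expr> : <cond> id <expr>: add FIRST(<cond>) = { id }.
<expr> : id contributes {id}.
From <expr> : <rest>: add FIRST(<rest>) = { *, id }.
From <expr> : <expr> <rest> id: add FIRST(<expr>) = { *, id }.
Union: FIRST(<expr>) = { *, id }.

{ *, id }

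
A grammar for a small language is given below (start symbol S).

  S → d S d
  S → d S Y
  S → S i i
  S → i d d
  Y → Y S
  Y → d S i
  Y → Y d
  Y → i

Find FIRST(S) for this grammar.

{ d, i }

S → d S d contributes {d}.
S → d S Y contributes {d}.
From S → S i i: add FIRST(S) = { d, i }.
S → i d d contributes {i}.
Union: FIRST(S) = { d, i }.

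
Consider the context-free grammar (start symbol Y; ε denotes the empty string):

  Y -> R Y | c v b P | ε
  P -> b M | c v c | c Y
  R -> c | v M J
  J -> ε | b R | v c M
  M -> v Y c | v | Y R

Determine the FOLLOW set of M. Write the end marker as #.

In P -> b M: M is at the end, add FOLLOW(P) = { #, c, v }.
In R -> v M J: add FIRST(J)\{ε} = { b, v }.
  Since J is nullable, also add FOLLOW(R) = { #, b, c, v }.
In J -> v c M: M is at the end, add FOLLOW(J) = { #, b, c, v }.
Union: FOLLOW(M) = { #, b, c, v }.

{ #, b, c, v }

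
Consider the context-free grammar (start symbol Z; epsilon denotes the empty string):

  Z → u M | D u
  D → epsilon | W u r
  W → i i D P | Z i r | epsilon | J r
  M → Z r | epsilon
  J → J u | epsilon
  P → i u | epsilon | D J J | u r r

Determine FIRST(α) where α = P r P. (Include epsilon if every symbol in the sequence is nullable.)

{ i, r, u }

Add FIRST(P)\{epsilon} = { i, r, u }; P is nullable, continue.
r is a terminal; add {r} and stop.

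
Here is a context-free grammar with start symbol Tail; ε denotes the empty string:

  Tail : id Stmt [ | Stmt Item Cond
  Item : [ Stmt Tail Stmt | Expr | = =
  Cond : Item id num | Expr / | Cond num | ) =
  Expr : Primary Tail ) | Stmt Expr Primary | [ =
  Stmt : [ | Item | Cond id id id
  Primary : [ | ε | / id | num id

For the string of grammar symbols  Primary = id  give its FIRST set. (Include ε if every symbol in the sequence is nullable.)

Add FIRST(Primary)\{ε} = { /, [, num }; Primary is nullable, continue.
= is a terminal; add {=} and stop.

{ /, =, [, num }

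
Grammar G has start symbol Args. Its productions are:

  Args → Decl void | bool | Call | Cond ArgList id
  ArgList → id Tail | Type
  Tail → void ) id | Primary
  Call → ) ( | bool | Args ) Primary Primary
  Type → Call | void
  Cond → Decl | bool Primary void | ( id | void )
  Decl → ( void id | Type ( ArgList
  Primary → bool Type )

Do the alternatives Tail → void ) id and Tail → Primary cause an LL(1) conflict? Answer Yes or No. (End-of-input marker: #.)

FIRST(void ) id) = { void } and FIRST(Primary) = { bool }.
The FIRST sets are disjoint and neither alternative is nullable — no conflict.

No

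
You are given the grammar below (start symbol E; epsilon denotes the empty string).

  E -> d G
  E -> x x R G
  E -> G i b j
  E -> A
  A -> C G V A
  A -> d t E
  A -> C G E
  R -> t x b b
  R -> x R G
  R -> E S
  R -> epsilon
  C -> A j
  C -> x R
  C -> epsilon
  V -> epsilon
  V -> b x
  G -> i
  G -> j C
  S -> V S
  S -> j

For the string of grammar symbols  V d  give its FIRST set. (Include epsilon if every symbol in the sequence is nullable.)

Add FIRST(V)\{epsilon} = { b }; V is nullable, continue.
d is a terminal; add {d} and stop.

{ b, d }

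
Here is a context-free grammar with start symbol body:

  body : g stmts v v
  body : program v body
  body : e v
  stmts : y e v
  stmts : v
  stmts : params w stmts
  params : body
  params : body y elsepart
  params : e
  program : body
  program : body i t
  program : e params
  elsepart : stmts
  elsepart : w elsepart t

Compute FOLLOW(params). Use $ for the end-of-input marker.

In stmts : params w stmts: add FIRST(w stmts) = { w }.
In program : e params: params is at the end, add FOLLOW(program) = { v }.
Union: FOLLOW(params) = { v, w }.

{ v, w }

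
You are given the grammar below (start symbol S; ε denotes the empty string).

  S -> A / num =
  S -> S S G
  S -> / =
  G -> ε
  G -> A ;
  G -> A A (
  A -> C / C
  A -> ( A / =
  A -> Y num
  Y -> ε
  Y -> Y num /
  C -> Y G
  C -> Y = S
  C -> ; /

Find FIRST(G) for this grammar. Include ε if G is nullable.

{ (, /, ;, =, num, ε }

G -> ε contributes ε.
From G -> A ;: add FIRST(A) = { (, /, ;, =, num }.
From G -> A A (: add FIRST(A) = { (, /, ;, =, num }.
Union: FIRST(G) = { (, /, ;, =, num, ε }.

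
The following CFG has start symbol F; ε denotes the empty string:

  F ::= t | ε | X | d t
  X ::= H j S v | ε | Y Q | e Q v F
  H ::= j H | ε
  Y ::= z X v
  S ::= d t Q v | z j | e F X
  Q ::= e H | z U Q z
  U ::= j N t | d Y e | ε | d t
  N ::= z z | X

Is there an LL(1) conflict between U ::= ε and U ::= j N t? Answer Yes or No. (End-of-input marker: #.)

No

FIRST(ε) = { ε } and FIRST(j N t) = { j }.
The first is nullable but FOLLOW(U) = { e, z } is disjoint from FIRST of the second.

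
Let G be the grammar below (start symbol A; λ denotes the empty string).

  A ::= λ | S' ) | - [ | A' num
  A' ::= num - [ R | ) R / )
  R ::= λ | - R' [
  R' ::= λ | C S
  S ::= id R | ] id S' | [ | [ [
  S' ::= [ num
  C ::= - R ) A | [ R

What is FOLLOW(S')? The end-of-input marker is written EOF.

{ ), [ }

In A ::= S' ): add FIRST()) = { ) }.
In S ::= ] id S': S' is at the end, add FOLLOW(S) = { [ }.
Union: FOLLOW(S') = { ), [ }.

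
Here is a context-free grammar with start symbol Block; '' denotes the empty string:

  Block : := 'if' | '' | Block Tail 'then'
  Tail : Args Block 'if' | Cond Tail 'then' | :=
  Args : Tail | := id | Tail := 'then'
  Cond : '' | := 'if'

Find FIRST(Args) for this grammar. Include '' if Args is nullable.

{ := }

From Args : Tail: add FIRST(Tail) = { := }.
Args : := id contributes {:=}.
From Args : Tail := 'then': add FIRST(Tail) = { := }.
Union: FIRST(Args) = { := }.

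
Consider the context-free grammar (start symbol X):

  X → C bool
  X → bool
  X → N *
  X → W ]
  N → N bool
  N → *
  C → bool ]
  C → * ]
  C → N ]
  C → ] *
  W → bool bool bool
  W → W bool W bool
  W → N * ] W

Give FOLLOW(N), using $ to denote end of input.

{ *, ], bool }

In X → N *: add FIRST(*) = { * }.
In N → N bool: add FIRST(bool) = { bool }.
In C → N ]: add FIRST(]) = { ] }.
In W → N * ] W: add FIRST(* ] W) = { * }.
Union: FOLLOW(N) = { *, ], bool }.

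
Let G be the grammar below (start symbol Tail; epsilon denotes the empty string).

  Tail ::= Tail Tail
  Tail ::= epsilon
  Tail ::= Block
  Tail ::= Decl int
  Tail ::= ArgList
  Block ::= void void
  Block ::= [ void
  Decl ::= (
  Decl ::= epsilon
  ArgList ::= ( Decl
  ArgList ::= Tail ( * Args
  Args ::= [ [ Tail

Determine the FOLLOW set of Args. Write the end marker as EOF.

{ EOF, (, [, int, void }

In ArgList ::= Tail ( * Args: Args is at the end, add FOLLOW(ArgList) = { EOF, (, [, int, void }.
Union: FOLLOW(Args) = { EOF, (, [, int, void }.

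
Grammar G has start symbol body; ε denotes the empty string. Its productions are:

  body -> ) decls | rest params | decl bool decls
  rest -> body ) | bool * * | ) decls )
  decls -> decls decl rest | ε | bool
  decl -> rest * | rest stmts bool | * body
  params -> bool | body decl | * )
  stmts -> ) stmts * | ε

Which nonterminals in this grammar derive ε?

{ decls, stmts }

Directly nullable (have an ε-production): decls, stmts.
No other nonterminal has a production whose RHS symbols are all nullable.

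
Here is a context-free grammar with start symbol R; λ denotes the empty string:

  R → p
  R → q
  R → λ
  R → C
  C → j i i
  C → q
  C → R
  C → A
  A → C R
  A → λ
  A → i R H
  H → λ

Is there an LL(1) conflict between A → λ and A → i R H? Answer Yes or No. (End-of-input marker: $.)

FIRST(λ) = { λ } and FIRST(i R H) = { i }.
The first alternative is nullable and FOLLOW(A) = { $, i, j, p, q } shares i with FIRST of the second — conflict.

Yes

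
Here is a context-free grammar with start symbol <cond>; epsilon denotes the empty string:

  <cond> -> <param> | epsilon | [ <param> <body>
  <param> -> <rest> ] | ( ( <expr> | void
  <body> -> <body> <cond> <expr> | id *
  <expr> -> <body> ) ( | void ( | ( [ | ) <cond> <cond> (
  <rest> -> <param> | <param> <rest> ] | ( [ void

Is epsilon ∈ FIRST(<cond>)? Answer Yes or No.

Yes

<cond> has an epsilon-production, so <cond> ⇒ epsilon.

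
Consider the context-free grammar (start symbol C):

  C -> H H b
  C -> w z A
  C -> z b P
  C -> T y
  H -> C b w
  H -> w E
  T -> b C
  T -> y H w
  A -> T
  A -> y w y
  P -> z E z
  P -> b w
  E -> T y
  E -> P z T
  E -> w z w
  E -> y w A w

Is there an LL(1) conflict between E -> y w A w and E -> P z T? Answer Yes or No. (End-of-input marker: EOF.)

No

FIRST(y w A w) = { y } and FIRST(P z T) = { b, z }.
The FIRST sets are disjoint and neither alternative is nullable — no conflict.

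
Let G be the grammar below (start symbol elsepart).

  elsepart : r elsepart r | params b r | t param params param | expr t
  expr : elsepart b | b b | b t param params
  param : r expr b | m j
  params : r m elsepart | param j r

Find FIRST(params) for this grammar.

params : r m elsepart contributes {r}.
From params : param j r: add FIRST(param) = { m, r }.
Union: FIRST(params) = { m, r }.

{ m, r }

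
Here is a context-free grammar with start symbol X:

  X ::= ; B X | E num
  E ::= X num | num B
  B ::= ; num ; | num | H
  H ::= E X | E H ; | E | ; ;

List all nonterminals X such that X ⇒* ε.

{ } (none)

No nonterminal has an empty production or an RHS whose symbols are all nullable.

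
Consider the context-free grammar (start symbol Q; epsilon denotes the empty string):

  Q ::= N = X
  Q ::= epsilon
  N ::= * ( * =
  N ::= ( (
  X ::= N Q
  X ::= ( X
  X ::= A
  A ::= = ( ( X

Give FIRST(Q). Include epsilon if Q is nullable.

From Q ::= N = X: add FIRST(N) = { (, * }.
Q ::= epsilon contributes epsilon.
Union: FIRST(Q) = { (, *, epsilon }.

{ (, *, epsilon }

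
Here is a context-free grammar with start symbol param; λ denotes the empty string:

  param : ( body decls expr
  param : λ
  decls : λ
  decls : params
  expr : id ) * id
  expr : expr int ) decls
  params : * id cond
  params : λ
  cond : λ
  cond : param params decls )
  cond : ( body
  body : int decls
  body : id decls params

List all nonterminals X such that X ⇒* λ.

Directly nullable (have an λ-production): param, decls, params, cond.
No other nonterminal has a production whose RHS symbols are all nullable.

{ cond, decls, param, params }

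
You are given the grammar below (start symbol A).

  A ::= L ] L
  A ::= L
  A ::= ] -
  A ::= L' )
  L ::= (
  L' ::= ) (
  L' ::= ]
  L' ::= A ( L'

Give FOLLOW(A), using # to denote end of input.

{ #, ( }

A is the start symbol, so # ∈ FOLLOW(A).
In L' ::= A ( L': add FIRST(( L') = { ( }.
Union: FOLLOW(A) = { #, ( }.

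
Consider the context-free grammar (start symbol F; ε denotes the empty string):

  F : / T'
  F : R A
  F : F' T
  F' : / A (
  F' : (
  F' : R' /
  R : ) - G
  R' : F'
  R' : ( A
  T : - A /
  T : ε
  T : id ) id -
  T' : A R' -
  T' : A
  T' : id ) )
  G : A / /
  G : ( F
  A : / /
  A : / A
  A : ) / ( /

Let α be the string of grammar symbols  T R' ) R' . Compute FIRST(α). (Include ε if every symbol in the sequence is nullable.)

Add FIRST(T)\{ε} = { -, id }; T is nullable, continue.
Add FIRST(R') = { (, / }; R' is not nullable, stop.

{ (, -, /, id }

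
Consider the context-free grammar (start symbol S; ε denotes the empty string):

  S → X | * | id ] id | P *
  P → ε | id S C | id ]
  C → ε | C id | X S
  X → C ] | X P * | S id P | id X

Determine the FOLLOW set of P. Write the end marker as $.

{ $, *, ], id }

In S → P *: add FIRST(*) = { * }.
In X → X P *: add FIRST(*) = { * }.
In X → S id P: P is at the end, add FOLLOW(X) = { $, *, ], id }.
Union: FOLLOW(P) = { $, *, ], id }.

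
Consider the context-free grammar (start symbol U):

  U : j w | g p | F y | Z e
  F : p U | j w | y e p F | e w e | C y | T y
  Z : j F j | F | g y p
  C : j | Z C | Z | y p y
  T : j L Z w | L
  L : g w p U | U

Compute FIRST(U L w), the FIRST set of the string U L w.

Add FIRST(U) = { e, g, j, p, y }; U is not nullable, stop.

{ e, g, j, p, y }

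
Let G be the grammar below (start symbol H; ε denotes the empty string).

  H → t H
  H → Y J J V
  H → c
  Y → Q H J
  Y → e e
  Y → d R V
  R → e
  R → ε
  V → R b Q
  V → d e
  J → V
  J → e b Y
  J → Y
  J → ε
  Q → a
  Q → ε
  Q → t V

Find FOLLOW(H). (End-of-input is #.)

{ #, a, b, c, d, e, t }

H is the start symbol, so # ∈ FOLLOW(H).
In H → t H: H is at the end, add FOLLOW(H) = { #, a, b, c, d, e, t }.
In Y → Q H J: add FIRST(J)\{ε} = { a, b, c, d, e, t }.
  Since J is nullable, also add FOLLOW(Y) = { a, b, c, d, e, t }.
Union: FOLLOW(H) = { #, a, b, c, d, e, t }.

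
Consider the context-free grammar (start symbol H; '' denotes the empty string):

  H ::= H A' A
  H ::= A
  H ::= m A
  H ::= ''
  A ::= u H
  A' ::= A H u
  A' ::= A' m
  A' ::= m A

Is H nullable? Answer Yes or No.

Yes

H has an ''-production, so H ⇒ ''.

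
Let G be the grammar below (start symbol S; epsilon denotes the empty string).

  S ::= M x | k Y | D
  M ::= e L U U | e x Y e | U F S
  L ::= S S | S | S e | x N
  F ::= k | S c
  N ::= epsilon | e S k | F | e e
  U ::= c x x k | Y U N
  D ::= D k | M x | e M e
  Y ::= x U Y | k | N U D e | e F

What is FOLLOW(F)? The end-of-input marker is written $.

{ $, c, e, k, x }

In M ::= U F S: add FIRST(S) = { c, e, k, x }.
In N ::= F: F is at the end, add FOLLOW(N) = { c, e, k, x }.
In Y ::= e F: F is at the end, add FOLLOW(Y) = { $, c, e, k, x }.
Union: FOLLOW(F) = { $, c, e, k, x }.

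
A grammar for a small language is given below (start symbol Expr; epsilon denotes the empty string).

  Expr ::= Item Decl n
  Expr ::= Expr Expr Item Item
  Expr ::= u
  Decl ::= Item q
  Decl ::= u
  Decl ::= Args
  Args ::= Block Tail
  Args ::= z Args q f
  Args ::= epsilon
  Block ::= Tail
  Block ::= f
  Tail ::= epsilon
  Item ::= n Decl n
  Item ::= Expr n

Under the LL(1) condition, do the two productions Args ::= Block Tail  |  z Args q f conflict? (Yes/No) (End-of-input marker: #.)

No

FIRST(Block Tail) = { f, epsilon } and FIRST(z Args q f) = { z }.
The first is nullable but FOLLOW(Args) = { n, q } is disjoint from FIRST of the second.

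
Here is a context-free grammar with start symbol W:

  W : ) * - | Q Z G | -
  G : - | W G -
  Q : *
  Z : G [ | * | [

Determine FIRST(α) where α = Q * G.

{ * }

Add FIRST(Q) = { * }; Q is not nullable, stop.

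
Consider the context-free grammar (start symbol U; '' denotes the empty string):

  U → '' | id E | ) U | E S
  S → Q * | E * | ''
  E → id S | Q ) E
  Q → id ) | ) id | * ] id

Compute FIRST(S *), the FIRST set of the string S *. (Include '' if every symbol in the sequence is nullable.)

Add FIRST(S)\{''} = { ), *, id }; S is nullable, continue.
* is a terminal; add {*} and stop.

{ ), *, id }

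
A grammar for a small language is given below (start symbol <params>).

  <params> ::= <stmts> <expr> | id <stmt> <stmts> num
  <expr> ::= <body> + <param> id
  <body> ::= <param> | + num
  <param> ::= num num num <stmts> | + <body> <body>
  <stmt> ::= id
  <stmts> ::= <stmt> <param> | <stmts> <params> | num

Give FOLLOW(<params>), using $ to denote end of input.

<params> is the start symbol, so $ ∈ FOLLOW(<params>).
In <stmts> ::= <stmts> <params>: <params> is at the end, add FOLLOW(<stmts>) = { +, id, num }.
Union: FOLLOW(<params>) = { $, +, id, num }.

{ $, +, id, num }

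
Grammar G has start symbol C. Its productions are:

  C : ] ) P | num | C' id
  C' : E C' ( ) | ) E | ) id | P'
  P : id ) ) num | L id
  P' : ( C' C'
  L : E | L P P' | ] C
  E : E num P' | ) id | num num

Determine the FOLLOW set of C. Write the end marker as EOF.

C is the start symbol, so EOF ∈ FOLLOW(C).
In L : ] C: C is at the end, add FOLLOW(L) = { ), ], id, num }.
Union: FOLLOW(C) = { EOF, ), ], id, num }.

{ EOF, ), ], id, num }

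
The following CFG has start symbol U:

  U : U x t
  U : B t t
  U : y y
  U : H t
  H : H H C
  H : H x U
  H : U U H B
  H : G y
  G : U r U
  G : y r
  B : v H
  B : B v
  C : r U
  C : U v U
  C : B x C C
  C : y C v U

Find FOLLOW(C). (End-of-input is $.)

{ r, t, v, x, y }

In H : H H C: C is at the end, add FOLLOW(H) = { r, t, v, x, y }.
In C : B x C C: add FIRST(C) = { r, v, y }.
In C : B x C C: C is at the end, add FOLLOW(C) = { r, t, v, x, y }.
In C : y C v U: add FIRST(v U) = { v }.
Union: FOLLOW(C) = { r, t, v, x, y }.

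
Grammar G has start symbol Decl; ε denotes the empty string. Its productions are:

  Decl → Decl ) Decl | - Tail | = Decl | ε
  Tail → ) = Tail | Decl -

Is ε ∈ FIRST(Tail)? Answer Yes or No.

Nullable nonterminals: Decl.
No production of Tail has an RHS whose symbols are all nullable, so Tail is not nullable.

No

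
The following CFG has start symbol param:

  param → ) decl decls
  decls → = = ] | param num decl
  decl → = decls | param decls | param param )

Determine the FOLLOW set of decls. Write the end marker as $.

In param → ) decl decls: decls is at the end, add FOLLOW(param) = { $, ), =, num }.
In decl → = decls: decls is at the end, add FOLLOW(decl) = { $, ), =, num }.
In decl → param decls: decls is at the end, add FOLLOW(decl) = { $, ), =, num }.
Union: FOLLOW(decls) = { $, ), =, num }.

{ $, ), =, num }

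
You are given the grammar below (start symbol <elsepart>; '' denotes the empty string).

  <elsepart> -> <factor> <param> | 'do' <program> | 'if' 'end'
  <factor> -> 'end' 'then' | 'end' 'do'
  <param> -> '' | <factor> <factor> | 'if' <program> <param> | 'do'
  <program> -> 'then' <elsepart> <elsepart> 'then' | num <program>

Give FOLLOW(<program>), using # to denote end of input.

In <elsepart> -> 'do' <program>: <program> is at the end, add FOLLOW(<elsepart>) = { #, 'do', 'end', 'if', 'then' }.
In <param> -> 'if' <program> <param>: add FIRST(<param>)\{''} = { 'do', 'end', 'if' }.
  Since <param> is nullable, also add FOLLOW(<param>) = { #, 'do', 'end', 'if', 'then' }.
In <program> -> num <program>: <program> is at the end, add FOLLOW(<program>) = { #, 'do', 'end', 'if', 'then' }.
Union: FOLLOW(<program>) = { #, 'do', 'end', 'if', 'then' }.

{ #, 'do', 'end', 'if', 'then' }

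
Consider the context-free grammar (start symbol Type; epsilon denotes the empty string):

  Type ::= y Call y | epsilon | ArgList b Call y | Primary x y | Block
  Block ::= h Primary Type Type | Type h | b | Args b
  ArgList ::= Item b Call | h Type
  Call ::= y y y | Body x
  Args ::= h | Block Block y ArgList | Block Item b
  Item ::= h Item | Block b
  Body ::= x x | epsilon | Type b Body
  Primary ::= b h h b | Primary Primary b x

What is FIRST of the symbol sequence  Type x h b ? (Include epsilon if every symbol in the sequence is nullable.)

{ b, h, x, y }

Add FIRST(Type)\{epsilon} = { b, h, y }; Type is nullable, continue.
x is a terminal; add {x} and stop.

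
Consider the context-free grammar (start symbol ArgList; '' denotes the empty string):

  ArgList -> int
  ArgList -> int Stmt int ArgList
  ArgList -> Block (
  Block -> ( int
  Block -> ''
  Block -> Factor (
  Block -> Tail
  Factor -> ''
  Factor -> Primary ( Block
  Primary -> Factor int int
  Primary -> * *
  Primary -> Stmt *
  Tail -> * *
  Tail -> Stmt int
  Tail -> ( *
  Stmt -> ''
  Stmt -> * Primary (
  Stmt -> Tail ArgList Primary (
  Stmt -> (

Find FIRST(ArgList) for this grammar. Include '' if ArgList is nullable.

{ (, *, int }

ArgList -> int contributes {int}.
ArgList -> int Stmt int ArgList contributes {int}.
From ArgList -> Block (: Block nullable, take FIRST(Block) ∪ {(} = { (, *, int }.
Union: FIRST(ArgList) = { (, *, int }.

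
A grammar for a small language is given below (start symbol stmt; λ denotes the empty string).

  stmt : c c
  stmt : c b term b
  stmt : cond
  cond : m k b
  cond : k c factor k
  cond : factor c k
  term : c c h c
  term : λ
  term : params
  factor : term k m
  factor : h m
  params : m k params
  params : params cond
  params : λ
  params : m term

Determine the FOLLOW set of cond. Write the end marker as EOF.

{ EOF, b, c, h, k, m }

In stmt : cond: cond is at the end, add FOLLOW(stmt) = { EOF }.
In params : params cond: cond is at the end, add FOLLOW(params) = { b, c, h, k, m }.
Union: FOLLOW(cond) = { EOF, b, c, h, k, m }.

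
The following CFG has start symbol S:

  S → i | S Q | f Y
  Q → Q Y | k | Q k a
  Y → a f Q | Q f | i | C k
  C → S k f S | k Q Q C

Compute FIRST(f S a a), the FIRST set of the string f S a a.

f is a terminal; add {f} and stop.

{ f }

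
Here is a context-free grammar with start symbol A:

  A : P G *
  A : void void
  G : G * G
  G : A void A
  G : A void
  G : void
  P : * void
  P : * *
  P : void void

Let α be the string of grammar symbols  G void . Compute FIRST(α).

Add FIRST(G) = { *, void }; G is not nullable, stop.

{ *, void }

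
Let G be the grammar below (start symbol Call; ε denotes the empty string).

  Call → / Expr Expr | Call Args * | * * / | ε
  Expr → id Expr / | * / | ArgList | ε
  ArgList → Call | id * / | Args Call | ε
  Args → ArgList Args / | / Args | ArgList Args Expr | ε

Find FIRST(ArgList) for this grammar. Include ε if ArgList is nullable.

From ArgList → Call: add FIRST(Call) = { *, /, id, ε } (including ε since Call is nullable).
ArgList → id * / contributes {id}.
From ArgList → Args Call: Args, Call nullable, take FIRST(Args) ∪ FIRST(Call) = { *, /, id }; also ε since the whole RHS is nullable.
ArgList → ε contributes ε.
Union: FIRST(ArgList) = { *, /, id, ε }.

{ *, /, id, ε }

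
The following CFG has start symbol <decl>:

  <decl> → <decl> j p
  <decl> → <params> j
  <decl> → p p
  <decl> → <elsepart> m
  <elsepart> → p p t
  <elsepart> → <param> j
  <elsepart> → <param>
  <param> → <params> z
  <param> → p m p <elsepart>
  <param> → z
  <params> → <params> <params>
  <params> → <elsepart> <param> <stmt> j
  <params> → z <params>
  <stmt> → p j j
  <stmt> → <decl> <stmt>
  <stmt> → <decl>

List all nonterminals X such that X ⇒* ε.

No nonterminal has an empty production or an RHS whose symbols are all nullable.

{ } (none)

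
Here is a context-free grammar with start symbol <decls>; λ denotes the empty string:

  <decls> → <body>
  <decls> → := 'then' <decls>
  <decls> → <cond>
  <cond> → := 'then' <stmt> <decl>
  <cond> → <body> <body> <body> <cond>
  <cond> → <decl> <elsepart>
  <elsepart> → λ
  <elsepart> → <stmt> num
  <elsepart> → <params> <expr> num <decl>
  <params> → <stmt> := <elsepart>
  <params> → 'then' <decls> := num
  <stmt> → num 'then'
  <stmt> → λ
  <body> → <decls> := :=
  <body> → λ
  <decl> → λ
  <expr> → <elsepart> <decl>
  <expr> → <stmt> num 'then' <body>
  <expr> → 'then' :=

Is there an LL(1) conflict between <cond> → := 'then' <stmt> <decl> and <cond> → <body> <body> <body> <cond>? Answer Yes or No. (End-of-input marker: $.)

Yes

FIRST(:= 'then' <stmt> <decl>) = { := } and FIRST(<body> <body> <body> <cond>) = { 'then', :=, num, λ }.
Both contain :=, so the two alternatives are not disjoint — LL(1) conflict.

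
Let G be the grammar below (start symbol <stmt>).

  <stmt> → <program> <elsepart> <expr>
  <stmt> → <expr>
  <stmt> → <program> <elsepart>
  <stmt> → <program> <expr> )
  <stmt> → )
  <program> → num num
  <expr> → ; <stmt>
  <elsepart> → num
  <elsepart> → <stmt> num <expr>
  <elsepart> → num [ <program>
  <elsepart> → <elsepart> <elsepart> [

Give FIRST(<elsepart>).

{ ), ;, num }

<elsepart> → num contributes {num}.
From <elsepart> → <stmt> num <expr>: add FIRST(<stmt>) = { ), ;, num }.
<elsepart> → num [ <program> contributes {num}.
From <elsepart> → <elsepart> <elsepart> [: add FIRST(<elsepart>) = { ), ;, num }.
Union: FIRST(<elsepart>) = { ), ;, num }.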